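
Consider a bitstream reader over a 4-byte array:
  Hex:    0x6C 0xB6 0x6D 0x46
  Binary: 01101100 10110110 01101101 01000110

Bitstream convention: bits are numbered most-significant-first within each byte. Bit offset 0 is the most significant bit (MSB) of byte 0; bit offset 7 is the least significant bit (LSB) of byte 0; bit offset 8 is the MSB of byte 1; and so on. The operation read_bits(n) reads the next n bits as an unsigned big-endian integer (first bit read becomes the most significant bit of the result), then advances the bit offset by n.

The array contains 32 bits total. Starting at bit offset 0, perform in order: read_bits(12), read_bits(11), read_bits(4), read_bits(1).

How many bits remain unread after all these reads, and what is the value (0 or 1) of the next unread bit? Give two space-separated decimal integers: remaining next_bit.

Read 1: bits[0:12] width=12 -> value=1739 (bin 011011001011); offset now 12 = byte 1 bit 4; 20 bits remain
Read 2: bits[12:23] width=11 -> value=822 (bin 01100110110); offset now 23 = byte 2 bit 7; 9 bits remain
Read 3: bits[23:27] width=4 -> value=10 (bin 1010); offset now 27 = byte 3 bit 3; 5 bits remain
Read 4: bits[27:28] width=1 -> value=0 (bin 0); offset now 28 = byte 3 bit 4; 4 bits remain

Answer: 4 0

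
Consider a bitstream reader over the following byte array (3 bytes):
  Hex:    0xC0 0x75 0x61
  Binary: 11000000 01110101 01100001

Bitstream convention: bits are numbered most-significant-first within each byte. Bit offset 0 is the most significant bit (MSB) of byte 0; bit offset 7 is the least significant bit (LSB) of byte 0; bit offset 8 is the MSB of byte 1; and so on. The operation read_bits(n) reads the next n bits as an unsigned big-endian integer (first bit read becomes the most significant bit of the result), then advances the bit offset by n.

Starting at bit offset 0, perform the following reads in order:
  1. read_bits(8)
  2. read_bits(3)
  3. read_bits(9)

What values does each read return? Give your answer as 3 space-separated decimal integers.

Read 1: bits[0:8] width=8 -> value=192 (bin 11000000); offset now 8 = byte 1 bit 0; 16 bits remain
Read 2: bits[8:11] width=3 -> value=3 (bin 011); offset now 11 = byte 1 bit 3; 13 bits remain
Read 3: bits[11:20] width=9 -> value=342 (bin 101010110); offset now 20 = byte 2 bit 4; 4 bits remain

Answer: 192 3 342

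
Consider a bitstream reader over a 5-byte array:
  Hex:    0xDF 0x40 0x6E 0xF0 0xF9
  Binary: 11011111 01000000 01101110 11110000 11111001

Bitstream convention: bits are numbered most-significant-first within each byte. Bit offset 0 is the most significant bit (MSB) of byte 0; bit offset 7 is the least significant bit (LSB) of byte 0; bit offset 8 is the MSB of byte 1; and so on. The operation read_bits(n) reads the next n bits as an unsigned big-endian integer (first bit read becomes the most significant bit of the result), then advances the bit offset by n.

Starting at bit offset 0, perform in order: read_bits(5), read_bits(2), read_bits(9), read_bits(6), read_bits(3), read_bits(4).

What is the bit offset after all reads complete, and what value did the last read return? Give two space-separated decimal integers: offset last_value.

Answer: 29 14

Derivation:
Read 1: bits[0:5] width=5 -> value=27 (bin 11011); offset now 5 = byte 0 bit 5; 35 bits remain
Read 2: bits[5:7] width=2 -> value=3 (bin 11); offset now 7 = byte 0 bit 7; 33 bits remain
Read 3: bits[7:16] width=9 -> value=320 (bin 101000000); offset now 16 = byte 2 bit 0; 24 bits remain
Read 4: bits[16:22] width=6 -> value=27 (bin 011011); offset now 22 = byte 2 bit 6; 18 bits remain
Read 5: bits[22:25] width=3 -> value=5 (bin 101); offset now 25 = byte 3 bit 1; 15 bits remain
Read 6: bits[25:29] width=4 -> value=14 (bin 1110); offset now 29 = byte 3 bit 5; 11 bits remain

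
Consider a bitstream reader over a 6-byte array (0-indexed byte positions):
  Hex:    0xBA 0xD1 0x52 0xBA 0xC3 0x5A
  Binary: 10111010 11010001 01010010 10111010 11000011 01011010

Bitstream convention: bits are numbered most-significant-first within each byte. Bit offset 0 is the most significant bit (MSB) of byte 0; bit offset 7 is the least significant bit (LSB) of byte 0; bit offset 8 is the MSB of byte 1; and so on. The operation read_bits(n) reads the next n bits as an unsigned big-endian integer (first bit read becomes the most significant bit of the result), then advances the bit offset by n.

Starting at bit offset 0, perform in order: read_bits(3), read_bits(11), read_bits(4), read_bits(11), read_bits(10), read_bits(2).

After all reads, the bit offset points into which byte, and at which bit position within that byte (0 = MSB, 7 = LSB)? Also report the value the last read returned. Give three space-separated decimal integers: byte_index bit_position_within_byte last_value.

Answer: 5 1 2

Derivation:
Read 1: bits[0:3] width=3 -> value=5 (bin 101); offset now 3 = byte 0 bit 3; 45 bits remain
Read 2: bits[3:14] width=11 -> value=1716 (bin 11010110100); offset now 14 = byte 1 bit 6; 34 bits remain
Read 3: bits[14:18] width=4 -> value=5 (bin 0101); offset now 18 = byte 2 bit 2; 30 bits remain
Read 4: bits[18:29] width=11 -> value=599 (bin 01001010111); offset now 29 = byte 3 bit 5; 19 bits remain
Read 5: bits[29:39] width=10 -> value=353 (bin 0101100001); offset now 39 = byte 4 bit 7; 9 bits remain
Read 6: bits[39:41] width=2 -> value=2 (bin 10); offset now 41 = byte 5 bit 1; 7 bits remain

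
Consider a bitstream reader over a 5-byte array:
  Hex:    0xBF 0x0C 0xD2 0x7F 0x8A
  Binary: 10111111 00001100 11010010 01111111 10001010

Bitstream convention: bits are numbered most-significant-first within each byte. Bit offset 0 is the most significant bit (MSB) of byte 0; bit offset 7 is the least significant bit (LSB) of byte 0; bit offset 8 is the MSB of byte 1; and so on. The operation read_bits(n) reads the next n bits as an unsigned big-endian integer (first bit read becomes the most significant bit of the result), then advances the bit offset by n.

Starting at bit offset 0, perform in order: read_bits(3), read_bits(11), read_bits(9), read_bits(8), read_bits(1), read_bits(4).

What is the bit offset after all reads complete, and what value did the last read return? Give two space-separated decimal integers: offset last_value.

Read 1: bits[0:3] width=3 -> value=5 (bin 101); offset now 3 = byte 0 bit 3; 37 bits remain
Read 2: bits[3:14] width=11 -> value=1987 (bin 11111000011); offset now 14 = byte 1 bit 6; 26 bits remain
Read 3: bits[14:23] width=9 -> value=105 (bin 001101001); offset now 23 = byte 2 bit 7; 17 bits remain
Read 4: bits[23:31] width=8 -> value=63 (bin 00111111); offset now 31 = byte 3 bit 7; 9 bits remain
Read 5: bits[31:32] width=1 -> value=1 (bin 1); offset now 32 = byte 4 bit 0; 8 bits remain
Read 6: bits[32:36] width=4 -> value=8 (bin 1000); offset now 36 = byte 4 bit 4; 4 bits remain

Answer: 36 8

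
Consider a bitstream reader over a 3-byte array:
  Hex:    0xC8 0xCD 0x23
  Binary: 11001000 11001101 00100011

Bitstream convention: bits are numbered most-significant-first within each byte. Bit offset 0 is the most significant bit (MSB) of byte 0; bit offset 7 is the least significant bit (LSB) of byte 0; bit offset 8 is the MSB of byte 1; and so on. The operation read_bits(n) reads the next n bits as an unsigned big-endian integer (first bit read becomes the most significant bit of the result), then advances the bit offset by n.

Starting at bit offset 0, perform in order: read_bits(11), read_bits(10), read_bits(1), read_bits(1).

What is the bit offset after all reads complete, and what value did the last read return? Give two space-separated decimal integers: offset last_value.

Read 1: bits[0:11] width=11 -> value=1606 (bin 11001000110); offset now 11 = byte 1 bit 3; 13 bits remain
Read 2: bits[11:21] width=10 -> value=420 (bin 0110100100); offset now 21 = byte 2 bit 5; 3 bits remain
Read 3: bits[21:22] width=1 -> value=0 (bin 0); offset now 22 = byte 2 bit 6; 2 bits remain
Read 4: bits[22:23] width=1 -> value=1 (bin 1); offset now 23 = byte 2 bit 7; 1 bits remain

Answer: 23 1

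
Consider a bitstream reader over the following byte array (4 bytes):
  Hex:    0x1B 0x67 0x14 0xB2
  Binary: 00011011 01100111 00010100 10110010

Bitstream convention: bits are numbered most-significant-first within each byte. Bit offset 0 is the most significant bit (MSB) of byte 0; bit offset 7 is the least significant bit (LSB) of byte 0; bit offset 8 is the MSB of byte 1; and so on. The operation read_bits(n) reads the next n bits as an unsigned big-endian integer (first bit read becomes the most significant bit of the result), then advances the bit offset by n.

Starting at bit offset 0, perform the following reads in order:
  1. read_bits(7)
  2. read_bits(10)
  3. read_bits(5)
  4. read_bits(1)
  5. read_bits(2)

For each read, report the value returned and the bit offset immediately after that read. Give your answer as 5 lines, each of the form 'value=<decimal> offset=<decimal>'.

Read 1: bits[0:7] width=7 -> value=13 (bin 0001101); offset now 7 = byte 0 bit 7; 25 bits remain
Read 2: bits[7:17] width=10 -> value=718 (bin 1011001110); offset now 17 = byte 2 bit 1; 15 bits remain
Read 3: bits[17:22] width=5 -> value=5 (bin 00101); offset now 22 = byte 2 bit 6; 10 bits remain
Read 4: bits[22:23] width=1 -> value=0 (bin 0); offset now 23 = byte 2 bit 7; 9 bits remain
Read 5: bits[23:25] width=2 -> value=1 (bin 01); offset now 25 = byte 3 bit 1; 7 bits remain

Answer: value=13 offset=7
value=718 offset=17
value=5 offset=22
value=0 offset=23
value=1 offset=25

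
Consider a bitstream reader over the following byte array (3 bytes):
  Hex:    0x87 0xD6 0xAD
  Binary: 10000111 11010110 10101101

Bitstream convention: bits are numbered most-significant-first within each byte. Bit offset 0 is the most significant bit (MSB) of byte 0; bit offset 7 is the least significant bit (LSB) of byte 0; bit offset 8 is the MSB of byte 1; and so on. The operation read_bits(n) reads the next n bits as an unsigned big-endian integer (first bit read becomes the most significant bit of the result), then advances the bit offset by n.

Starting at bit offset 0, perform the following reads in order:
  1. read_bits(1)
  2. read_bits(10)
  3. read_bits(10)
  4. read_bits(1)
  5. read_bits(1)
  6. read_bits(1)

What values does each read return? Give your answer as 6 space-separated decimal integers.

Answer: 1 62 725 1 0 1

Derivation:
Read 1: bits[0:1] width=1 -> value=1 (bin 1); offset now 1 = byte 0 bit 1; 23 bits remain
Read 2: bits[1:11] width=10 -> value=62 (bin 0000111110); offset now 11 = byte 1 bit 3; 13 bits remain
Read 3: bits[11:21] width=10 -> value=725 (bin 1011010101); offset now 21 = byte 2 bit 5; 3 bits remain
Read 4: bits[21:22] width=1 -> value=1 (bin 1); offset now 22 = byte 2 bit 6; 2 bits remain
Read 5: bits[22:23] width=1 -> value=0 (bin 0); offset now 23 = byte 2 bit 7; 1 bits remain
Read 6: bits[23:24] width=1 -> value=1 (bin 1); offset now 24 = byte 3 bit 0; 0 bits remain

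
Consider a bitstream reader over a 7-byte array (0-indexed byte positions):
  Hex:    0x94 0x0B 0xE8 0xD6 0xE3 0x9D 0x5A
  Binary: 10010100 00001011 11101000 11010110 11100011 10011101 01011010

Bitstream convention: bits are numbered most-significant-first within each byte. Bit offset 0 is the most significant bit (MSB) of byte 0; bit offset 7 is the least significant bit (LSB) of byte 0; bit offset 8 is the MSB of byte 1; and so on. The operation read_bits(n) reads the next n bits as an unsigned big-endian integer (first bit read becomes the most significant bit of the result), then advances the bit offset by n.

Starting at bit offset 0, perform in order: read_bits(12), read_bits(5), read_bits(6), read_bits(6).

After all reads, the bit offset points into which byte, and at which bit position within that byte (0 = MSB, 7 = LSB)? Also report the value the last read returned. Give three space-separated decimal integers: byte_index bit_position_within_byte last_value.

Read 1: bits[0:12] width=12 -> value=2368 (bin 100101000000); offset now 12 = byte 1 bit 4; 44 bits remain
Read 2: bits[12:17] width=5 -> value=23 (bin 10111); offset now 17 = byte 2 bit 1; 39 bits remain
Read 3: bits[17:23] width=6 -> value=52 (bin 110100); offset now 23 = byte 2 bit 7; 33 bits remain
Read 4: bits[23:29] width=6 -> value=26 (bin 011010); offset now 29 = byte 3 bit 5; 27 bits remain

Answer: 3 5 26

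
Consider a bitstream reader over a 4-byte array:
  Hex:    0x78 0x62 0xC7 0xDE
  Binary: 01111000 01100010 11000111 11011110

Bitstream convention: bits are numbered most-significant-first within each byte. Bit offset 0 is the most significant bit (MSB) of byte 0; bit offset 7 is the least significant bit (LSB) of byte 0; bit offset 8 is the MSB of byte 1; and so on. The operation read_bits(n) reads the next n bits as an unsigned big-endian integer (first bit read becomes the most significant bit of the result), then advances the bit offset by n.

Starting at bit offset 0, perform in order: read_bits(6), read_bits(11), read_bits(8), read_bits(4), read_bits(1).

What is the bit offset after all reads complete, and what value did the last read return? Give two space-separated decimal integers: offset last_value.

Answer: 30 1

Derivation:
Read 1: bits[0:6] width=6 -> value=30 (bin 011110); offset now 6 = byte 0 bit 6; 26 bits remain
Read 2: bits[6:17] width=11 -> value=197 (bin 00011000101); offset now 17 = byte 2 bit 1; 15 bits remain
Read 3: bits[17:25] width=8 -> value=143 (bin 10001111); offset now 25 = byte 3 bit 1; 7 bits remain
Read 4: bits[25:29] width=4 -> value=11 (bin 1011); offset now 29 = byte 3 bit 5; 3 bits remain
Read 5: bits[29:30] width=1 -> value=1 (bin 1); offset now 30 = byte 3 bit 6; 2 bits remain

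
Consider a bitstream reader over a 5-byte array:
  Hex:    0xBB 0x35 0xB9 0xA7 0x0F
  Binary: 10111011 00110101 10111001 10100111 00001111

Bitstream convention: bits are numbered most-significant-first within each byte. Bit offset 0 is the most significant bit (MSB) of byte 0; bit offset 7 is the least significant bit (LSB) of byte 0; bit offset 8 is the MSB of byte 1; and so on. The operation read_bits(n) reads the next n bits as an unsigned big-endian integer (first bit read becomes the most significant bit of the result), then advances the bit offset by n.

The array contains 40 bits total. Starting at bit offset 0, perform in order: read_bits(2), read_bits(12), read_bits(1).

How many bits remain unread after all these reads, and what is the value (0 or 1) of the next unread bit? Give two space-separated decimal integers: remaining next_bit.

Read 1: bits[0:2] width=2 -> value=2 (bin 10); offset now 2 = byte 0 bit 2; 38 bits remain
Read 2: bits[2:14] width=12 -> value=3789 (bin 111011001101); offset now 14 = byte 1 bit 6; 26 bits remain
Read 3: bits[14:15] width=1 -> value=0 (bin 0); offset now 15 = byte 1 bit 7; 25 bits remain

Answer: 25 1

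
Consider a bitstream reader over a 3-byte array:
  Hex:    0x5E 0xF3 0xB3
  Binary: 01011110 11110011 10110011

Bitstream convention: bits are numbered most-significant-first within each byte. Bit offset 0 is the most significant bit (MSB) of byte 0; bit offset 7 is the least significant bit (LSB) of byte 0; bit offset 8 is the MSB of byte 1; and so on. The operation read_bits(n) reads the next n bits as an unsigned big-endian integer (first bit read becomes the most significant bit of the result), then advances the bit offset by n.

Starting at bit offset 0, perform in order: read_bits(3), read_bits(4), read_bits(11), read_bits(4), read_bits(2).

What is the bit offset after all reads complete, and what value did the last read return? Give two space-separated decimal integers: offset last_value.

Answer: 24 3

Derivation:
Read 1: bits[0:3] width=3 -> value=2 (bin 010); offset now 3 = byte 0 bit 3; 21 bits remain
Read 2: bits[3:7] width=4 -> value=15 (bin 1111); offset now 7 = byte 0 bit 7; 17 bits remain
Read 3: bits[7:18] width=11 -> value=974 (bin 01111001110); offset now 18 = byte 2 bit 2; 6 bits remain
Read 4: bits[18:22] width=4 -> value=12 (bin 1100); offset now 22 = byte 2 bit 6; 2 bits remain
Read 5: bits[22:24] width=2 -> value=3 (bin 11); offset now 24 = byte 3 bit 0; 0 bits remain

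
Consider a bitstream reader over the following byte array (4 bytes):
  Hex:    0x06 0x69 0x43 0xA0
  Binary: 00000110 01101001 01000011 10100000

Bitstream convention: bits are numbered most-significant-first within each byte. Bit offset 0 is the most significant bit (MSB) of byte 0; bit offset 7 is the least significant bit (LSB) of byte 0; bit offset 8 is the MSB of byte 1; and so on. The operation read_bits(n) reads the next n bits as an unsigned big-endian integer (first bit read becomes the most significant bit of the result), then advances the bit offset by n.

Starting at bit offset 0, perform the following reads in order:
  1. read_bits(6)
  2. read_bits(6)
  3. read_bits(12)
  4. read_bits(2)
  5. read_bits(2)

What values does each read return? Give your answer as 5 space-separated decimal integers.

Answer: 1 38 2371 2 2

Derivation:
Read 1: bits[0:6] width=6 -> value=1 (bin 000001); offset now 6 = byte 0 bit 6; 26 bits remain
Read 2: bits[6:12] width=6 -> value=38 (bin 100110); offset now 12 = byte 1 bit 4; 20 bits remain
Read 3: bits[12:24] width=12 -> value=2371 (bin 100101000011); offset now 24 = byte 3 bit 0; 8 bits remain
Read 4: bits[24:26] width=2 -> value=2 (bin 10); offset now 26 = byte 3 bit 2; 6 bits remain
Read 5: bits[26:28] width=2 -> value=2 (bin 10); offset now 28 = byte 3 bit 4; 4 bits remain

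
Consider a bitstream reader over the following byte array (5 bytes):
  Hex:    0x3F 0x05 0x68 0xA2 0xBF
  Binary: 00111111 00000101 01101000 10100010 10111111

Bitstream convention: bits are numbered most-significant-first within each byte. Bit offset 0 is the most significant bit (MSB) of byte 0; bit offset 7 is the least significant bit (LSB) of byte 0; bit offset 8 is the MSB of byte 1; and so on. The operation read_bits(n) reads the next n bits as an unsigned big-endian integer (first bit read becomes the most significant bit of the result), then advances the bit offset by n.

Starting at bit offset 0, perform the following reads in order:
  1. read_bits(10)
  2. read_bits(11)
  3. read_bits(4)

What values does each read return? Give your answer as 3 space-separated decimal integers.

Answer: 252 173 1

Derivation:
Read 1: bits[0:10] width=10 -> value=252 (bin 0011111100); offset now 10 = byte 1 bit 2; 30 bits remain
Read 2: bits[10:21] width=11 -> value=173 (bin 00010101101); offset now 21 = byte 2 bit 5; 19 bits remain
Read 3: bits[21:25] width=4 -> value=1 (bin 0001); offset now 25 = byte 3 bit 1; 15 bits remain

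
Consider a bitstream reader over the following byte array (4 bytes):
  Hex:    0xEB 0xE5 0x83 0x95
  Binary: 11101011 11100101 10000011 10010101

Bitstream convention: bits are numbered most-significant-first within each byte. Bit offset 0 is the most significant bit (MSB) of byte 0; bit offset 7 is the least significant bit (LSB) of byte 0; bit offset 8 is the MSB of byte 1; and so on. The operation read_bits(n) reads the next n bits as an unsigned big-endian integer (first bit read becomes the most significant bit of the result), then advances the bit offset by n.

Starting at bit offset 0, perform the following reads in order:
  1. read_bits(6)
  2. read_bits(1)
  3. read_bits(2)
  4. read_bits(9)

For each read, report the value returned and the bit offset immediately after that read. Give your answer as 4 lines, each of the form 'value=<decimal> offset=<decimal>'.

Answer: value=58 offset=6
value=1 offset=7
value=3 offset=9
value=406 offset=18

Derivation:
Read 1: bits[0:6] width=6 -> value=58 (bin 111010); offset now 6 = byte 0 bit 6; 26 bits remain
Read 2: bits[6:7] width=1 -> value=1 (bin 1); offset now 7 = byte 0 bit 7; 25 bits remain
Read 3: bits[7:9] width=2 -> value=3 (bin 11); offset now 9 = byte 1 bit 1; 23 bits remain
Read 4: bits[9:18] width=9 -> value=406 (bin 110010110); offset now 18 = byte 2 bit 2; 14 bits remain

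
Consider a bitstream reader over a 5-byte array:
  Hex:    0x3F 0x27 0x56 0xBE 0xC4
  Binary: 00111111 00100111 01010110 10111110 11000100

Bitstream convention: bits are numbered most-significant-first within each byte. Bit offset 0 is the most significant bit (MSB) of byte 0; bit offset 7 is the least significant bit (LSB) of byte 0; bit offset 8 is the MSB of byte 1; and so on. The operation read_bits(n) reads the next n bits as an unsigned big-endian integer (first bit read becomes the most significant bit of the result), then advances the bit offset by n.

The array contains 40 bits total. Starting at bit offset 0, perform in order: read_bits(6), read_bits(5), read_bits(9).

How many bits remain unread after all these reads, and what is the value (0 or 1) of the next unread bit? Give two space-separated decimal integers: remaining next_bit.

Answer: 20 0

Derivation:
Read 1: bits[0:6] width=6 -> value=15 (bin 001111); offset now 6 = byte 0 bit 6; 34 bits remain
Read 2: bits[6:11] width=5 -> value=25 (bin 11001); offset now 11 = byte 1 bit 3; 29 bits remain
Read 3: bits[11:20] width=9 -> value=117 (bin 001110101); offset now 20 = byte 2 bit 4; 20 bits remain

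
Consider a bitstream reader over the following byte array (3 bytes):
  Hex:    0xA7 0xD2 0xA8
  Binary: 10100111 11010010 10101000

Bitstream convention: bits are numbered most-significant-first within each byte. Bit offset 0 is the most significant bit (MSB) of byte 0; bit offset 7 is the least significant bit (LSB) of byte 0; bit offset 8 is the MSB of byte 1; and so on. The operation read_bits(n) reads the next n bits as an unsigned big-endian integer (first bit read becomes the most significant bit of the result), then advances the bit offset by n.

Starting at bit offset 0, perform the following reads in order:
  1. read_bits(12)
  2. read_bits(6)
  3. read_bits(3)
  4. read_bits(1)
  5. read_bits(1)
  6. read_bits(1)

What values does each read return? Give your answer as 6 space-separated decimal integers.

Read 1: bits[0:12] width=12 -> value=2685 (bin 101001111101); offset now 12 = byte 1 bit 4; 12 bits remain
Read 2: bits[12:18] width=6 -> value=10 (bin 001010); offset now 18 = byte 2 bit 2; 6 bits remain
Read 3: bits[18:21] width=3 -> value=5 (bin 101); offset now 21 = byte 2 bit 5; 3 bits remain
Read 4: bits[21:22] width=1 -> value=0 (bin 0); offset now 22 = byte 2 bit 6; 2 bits remain
Read 5: bits[22:23] width=1 -> value=0 (bin 0); offset now 23 = byte 2 bit 7; 1 bits remain
Read 6: bits[23:24] width=1 -> value=0 (bin 0); offset now 24 = byte 3 bit 0; 0 bits remain

Answer: 2685 10 5 0 0 0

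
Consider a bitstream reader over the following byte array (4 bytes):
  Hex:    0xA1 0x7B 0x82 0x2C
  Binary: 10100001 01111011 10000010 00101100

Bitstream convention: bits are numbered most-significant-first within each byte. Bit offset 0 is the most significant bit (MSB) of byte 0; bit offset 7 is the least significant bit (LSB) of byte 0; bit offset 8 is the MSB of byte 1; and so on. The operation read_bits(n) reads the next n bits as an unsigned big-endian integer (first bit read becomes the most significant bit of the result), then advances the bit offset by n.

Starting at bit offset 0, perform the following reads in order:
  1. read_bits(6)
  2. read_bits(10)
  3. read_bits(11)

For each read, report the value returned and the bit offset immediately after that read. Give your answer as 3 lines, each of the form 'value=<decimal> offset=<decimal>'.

Read 1: bits[0:6] width=6 -> value=40 (bin 101000); offset now 6 = byte 0 bit 6; 26 bits remain
Read 2: bits[6:16] width=10 -> value=379 (bin 0101111011); offset now 16 = byte 2 bit 0; 16 bits remain
Read 3: bits[16:27] width=11 -> value=1041 (bin 10000010001); offset now 27 = byte 3 bit 3; 5 bits remain

Answer: value=40 offset=6
value=379 offset=16
value=1041 offset=27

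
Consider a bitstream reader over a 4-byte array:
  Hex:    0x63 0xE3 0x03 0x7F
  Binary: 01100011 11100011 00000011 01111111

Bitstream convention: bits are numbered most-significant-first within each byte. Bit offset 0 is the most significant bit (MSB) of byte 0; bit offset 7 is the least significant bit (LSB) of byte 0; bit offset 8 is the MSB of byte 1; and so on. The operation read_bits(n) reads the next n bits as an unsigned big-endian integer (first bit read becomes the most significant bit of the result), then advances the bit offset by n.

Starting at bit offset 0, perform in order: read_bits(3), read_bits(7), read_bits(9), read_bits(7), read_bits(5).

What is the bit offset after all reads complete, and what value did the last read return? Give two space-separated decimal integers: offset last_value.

Answer: 31 31

Derivation:
Read 1: bits[0:3] width=3 -> value=3 (bin 011); offset now 3 = byte 0 bit 3; 29 bits remain
Read 2: bits[3:10] width=7 -> value=15 (bin 0001111); offset now 10 = byte 1 bit 2; 22 bits remain
Read 3: bits[10:19] width=9 -> value=280 (bin 100011000); offset now 19 = byte 2 bit 3; 13 bits remain
Read 4: bits[19:26] width=7 -> value=13 (bin 0001101); offset now 26 = byte 3 bit 2; 6 bits remain
Read 5: bits[26:31] width=5 -> value=31 (bin 11111); offset now 31 = byte 3 bit 7; 1 bits remain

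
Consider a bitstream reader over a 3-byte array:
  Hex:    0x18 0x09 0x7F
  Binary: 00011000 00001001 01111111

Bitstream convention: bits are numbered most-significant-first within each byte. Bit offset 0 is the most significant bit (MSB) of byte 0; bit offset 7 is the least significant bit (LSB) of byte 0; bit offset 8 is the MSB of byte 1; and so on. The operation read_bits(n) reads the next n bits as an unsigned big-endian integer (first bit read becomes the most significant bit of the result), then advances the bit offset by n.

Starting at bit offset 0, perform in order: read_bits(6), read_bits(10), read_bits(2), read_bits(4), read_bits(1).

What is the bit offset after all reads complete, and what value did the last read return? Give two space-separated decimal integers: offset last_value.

Read 1: bits[0:6] width=6 -> value=6 (bin 000110); offset now 6 = byte 0 bit 6; 18 bits remain
Read 2: bits[6:16] width=10 -> value=9 (bin 0000001001); offset now 16 = byte 2 bit 0; 8 bits remain
Read 3: bits[16:18] width=2 -> value=1 (bin 01); offset now 18 = byte 2 bit 2; 6 bits remain
Read 4: bits[18:22] width=4 -> value=15 (bin 1111); offset now 22 = byte 2 bit 6; 2 bits remain
Read 5: bits[22:23] width=1 -> value=1 (bin 1); offset now 23 = byte 2 bit 7; 1 bits remain

Answer: 23 1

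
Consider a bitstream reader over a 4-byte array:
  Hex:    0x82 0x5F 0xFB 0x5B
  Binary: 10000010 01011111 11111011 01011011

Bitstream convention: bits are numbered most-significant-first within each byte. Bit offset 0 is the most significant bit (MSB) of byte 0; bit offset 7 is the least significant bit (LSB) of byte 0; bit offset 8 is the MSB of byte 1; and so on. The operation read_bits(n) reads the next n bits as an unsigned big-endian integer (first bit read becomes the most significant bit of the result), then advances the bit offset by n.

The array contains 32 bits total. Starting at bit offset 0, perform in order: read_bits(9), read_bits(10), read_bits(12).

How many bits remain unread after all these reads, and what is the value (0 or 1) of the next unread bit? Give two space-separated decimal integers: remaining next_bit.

Answer: 1 1

Derivation:
Read 1: bits[0:9] width=9 -> value=260 (bin 100000100); offset now 9 = byte 1 bit 1; 23 bits remain
Read 2: bits[9:19] width=10 -> value=767 (bin 1011111111); offset now 19 = byte 2 bit 3; 13 bits remain
Read 3: bits[19:31] width=12 -> value=3501 (bin 110110101101); offset now 31 = byte 3 bit 7; 1 bits remain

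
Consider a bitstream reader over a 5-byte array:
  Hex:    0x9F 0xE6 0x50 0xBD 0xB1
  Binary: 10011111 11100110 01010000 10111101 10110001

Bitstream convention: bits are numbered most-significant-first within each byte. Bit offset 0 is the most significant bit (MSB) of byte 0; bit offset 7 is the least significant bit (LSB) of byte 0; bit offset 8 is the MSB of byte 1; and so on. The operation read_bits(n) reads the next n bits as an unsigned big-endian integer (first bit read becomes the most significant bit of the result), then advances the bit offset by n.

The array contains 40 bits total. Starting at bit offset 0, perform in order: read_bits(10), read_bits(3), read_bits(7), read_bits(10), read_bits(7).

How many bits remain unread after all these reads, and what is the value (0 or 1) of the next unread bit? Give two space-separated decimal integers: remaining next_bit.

Answer: 3 0

Derivation:
Read 1: bits[0:10] width=10 -> value=639 (bin 1001111111); offset now 10 = byte 1 bit 2; 30 bits remain
Read 2: bits[10:13] width=3 -> value=4 (bin 100); offset now 13 = byte 1 bit 5; 27 bits remain
Read 3: bits[13:20] width=7 -> value=101 (bin 1100101); offset now 20 = byte 2 bit 4; 20 bits remain
Read 4: bits[20:30] width=10 -> value=47 (bin 0000101111); offset now 30 = byte 3 bit 6; 10 bits remain
Read 5: bits[30:37] width=7 -> value=54 (bin 0110110); offset now 37 = byte 4 bit 5; 3 bits remain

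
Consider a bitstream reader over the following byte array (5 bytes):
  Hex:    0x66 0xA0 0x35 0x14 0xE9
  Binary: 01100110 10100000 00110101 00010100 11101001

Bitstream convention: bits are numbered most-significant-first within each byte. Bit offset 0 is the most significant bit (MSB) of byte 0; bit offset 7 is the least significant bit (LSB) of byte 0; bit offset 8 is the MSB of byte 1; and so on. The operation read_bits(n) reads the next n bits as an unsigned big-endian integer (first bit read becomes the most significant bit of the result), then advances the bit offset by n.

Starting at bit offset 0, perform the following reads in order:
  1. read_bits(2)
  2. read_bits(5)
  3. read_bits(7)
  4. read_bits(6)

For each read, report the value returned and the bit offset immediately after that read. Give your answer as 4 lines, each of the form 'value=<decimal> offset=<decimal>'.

Answer: value=1 offset=2
value=19 offset=7
value=40 offset=14
value=3 offset=20

Derivation:
Read 1: bits[0:2] width=2 -> value=1 (bin 01); offset now 2 = byte 0 bit 2; 38 bits remain
Read 2: bits[2:7] width=5 -> value=19 (bin 10011); offset now 7 = byte 0 bit 7; 33 bits remain
Read 3: bits[7:14] width=7 -> value=40 (bin 0101000); offset now 14 = byte 1 bit 6; 26 bits remain
Read 4: bits[14:20] width=6 -> value=3 (bin 000011); offset now 20 = byte 2 bit 4; 20 bits remain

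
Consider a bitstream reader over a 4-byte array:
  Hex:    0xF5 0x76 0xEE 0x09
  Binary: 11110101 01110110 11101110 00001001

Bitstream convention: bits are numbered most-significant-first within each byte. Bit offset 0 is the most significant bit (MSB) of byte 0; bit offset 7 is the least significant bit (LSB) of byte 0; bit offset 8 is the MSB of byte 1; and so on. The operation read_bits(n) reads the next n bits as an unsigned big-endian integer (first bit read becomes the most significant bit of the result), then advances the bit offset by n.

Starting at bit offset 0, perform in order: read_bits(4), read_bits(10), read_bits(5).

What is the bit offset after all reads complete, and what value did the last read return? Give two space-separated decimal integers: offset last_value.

Read 1: bits[0:4] width=4 -> value=15 (bin 1111); offset now 4 = byte 0 bit 4; 28 bits remain
Read 2: bits[4:14] width=10 -> value=349 (bin 0101011101); offset now 14 = byte 1 bit 6; 18 bits remain
Read 3: bits[14:19] width=5 -> value=23 (bin 10111); offset now 19 = byte 2 bit 3; 13 bits remain

Answer: 19 23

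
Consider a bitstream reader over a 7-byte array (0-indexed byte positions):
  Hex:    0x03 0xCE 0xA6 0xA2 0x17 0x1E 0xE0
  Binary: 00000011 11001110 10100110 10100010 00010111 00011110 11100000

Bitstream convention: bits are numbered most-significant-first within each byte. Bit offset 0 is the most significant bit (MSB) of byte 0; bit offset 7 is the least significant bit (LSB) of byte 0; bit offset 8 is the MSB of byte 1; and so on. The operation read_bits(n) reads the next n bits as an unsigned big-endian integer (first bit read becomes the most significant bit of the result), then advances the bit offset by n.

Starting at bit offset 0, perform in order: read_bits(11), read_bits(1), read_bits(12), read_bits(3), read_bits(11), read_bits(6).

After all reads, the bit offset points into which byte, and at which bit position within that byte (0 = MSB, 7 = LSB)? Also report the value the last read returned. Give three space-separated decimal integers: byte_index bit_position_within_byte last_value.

Answer: 5 4 49

Derivation:
Read 1: bits[0:11] width=11 -> value=30 (bin 00000011110); offset now 11 = byte 1 bit 3; 45 bits remain
Read 2: bits[11:12] width=1 -> value=0 (bin 0); offset now 12 = byte 1 bit 4; 44 bits remain
Read 3: bits[12:24] width=12 -> value=3750 (bin 111010100110); offset now 24 = byte 3 bit 0; 32 bits remain
Read 4: bits[24:27] width=3 -> value=5 (bin 101); offset now 27 = byte 3 bit 3; 29 bits remain
Read 5: bits[27:38] width=11 -> value=133 (bin 00010000101); offset now 38 = byte 4 bit 6; 18 bits remain
Read 6: bits[38:44] width=6 -> value=49 (bin 110001); offset now 44 = byte 5 bit 4; 12 bits remain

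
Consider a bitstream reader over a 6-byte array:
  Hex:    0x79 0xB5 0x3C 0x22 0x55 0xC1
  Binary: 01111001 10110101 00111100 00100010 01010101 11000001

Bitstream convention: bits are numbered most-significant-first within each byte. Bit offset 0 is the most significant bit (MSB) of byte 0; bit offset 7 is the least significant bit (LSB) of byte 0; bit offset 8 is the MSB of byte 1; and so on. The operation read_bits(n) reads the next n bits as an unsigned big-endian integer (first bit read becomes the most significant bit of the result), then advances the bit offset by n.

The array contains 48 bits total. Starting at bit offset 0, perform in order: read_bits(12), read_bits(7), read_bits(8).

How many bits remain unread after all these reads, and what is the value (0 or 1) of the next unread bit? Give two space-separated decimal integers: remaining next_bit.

Read 1: bits[0:12] width=12 -> value=1947 (bin 011110011011); offset now 12 = byte 1 bit 4; 36 bits remain
Read 2: bits[12:19] width=7 -> value=41 (bin 0101001); offset now 19 = byte 2 bit 3; 29 bits remain
Read 3: bits[19:27] width=8 -> value=225 (bin 11100001); offset now 27 = byte 3 bit 3; 21 bits remain

Answer: 21 0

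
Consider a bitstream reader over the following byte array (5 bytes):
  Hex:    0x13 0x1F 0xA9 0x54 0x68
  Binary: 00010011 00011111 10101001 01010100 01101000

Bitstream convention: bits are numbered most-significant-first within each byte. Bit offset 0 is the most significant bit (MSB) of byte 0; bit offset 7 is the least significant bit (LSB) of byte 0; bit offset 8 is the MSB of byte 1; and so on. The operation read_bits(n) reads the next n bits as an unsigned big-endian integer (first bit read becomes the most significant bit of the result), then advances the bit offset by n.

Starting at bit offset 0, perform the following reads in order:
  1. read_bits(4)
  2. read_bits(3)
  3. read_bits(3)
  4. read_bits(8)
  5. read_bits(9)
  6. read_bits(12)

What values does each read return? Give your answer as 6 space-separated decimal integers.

Read 1: bits[0:4] width=4 -> value=1 (bin 0001); offset now 4 = byte 0 bit 4; 36 bits remain
Read 2: bits[4:7] width=3 -> value=1 (bin 001); offset now 7 = byte 0 bit 7; 33 bits remain
Read 3: bits[7:10] width=3 -> value=4 (bin 100); offset now 10 = byte 1 bit 2; 30 bits remain
Read 4: bits[10:18] width=8 -> value=126 (bin 01111110); offset now 18 = byte 2 bit 2; 22 bits remain
Read 5: bits[18:27] width=9 -> value=330 (bin 101001010); offset now 27 = byte 3 bit 3; 13 bits remain
Read 6: bits[27:39] width=12 -> value=2612 (bin 101000110100); offset now 39 = byte 4 bit 7; 1 bits remain

Answer: 1 1 4 126 330 2612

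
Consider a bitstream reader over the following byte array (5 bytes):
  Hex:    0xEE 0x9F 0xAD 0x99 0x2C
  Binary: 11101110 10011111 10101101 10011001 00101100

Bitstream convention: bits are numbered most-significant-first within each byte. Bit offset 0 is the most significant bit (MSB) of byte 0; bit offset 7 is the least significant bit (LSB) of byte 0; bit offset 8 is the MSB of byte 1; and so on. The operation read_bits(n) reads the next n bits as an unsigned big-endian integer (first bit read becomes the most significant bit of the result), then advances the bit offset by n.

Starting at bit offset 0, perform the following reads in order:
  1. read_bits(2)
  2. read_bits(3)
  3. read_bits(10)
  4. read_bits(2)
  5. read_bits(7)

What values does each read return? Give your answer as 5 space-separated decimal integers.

Answer: 3 5 847 3 45

Derivation:
Read 1: bits[0:2] width=2 -> value=3 (bin 11); offset now 2 = byte 0 bit 2; 38 bits remain
Read 2: bits[2:5] width=3 -> value=5 (bin 101); offset now 5 = byte 0 bit 5; 35 bits remain
Read 3: bits[5:15] width=10 -> value=847 (bin 1101001111); offset now 15 = byte 1 bit 7; 25 bits remain
Read 4: bits[15:17] width=2 -> value=3 (bin 11); offset now 17 = byte 2 bit 1; 23 bits remain
Read 5: bits[17:24] width=7 -> value=45 (bin 0101101); offset now 24 = byte 3 bit 0; 16 bits remain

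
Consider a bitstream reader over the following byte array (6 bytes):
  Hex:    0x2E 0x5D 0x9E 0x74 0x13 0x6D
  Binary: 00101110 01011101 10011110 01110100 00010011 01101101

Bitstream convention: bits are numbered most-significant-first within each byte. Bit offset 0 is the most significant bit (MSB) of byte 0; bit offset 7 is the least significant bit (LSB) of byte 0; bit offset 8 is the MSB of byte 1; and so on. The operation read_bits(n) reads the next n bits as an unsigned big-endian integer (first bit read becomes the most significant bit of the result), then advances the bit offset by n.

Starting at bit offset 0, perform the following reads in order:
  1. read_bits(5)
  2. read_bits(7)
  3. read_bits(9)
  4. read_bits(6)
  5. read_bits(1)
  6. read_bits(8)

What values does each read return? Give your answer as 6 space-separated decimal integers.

Read 1: bits[0:5] width=5 -> value=5 (bin 00101); offset now 5 = byte 0 bit 5; 43 bits remain
Read 2: bits[5:12] width=7 -> value=101 (bin 1100101); offset now 12 = byte 1 bit 4; 36 bits remain
Read 3: bits[12:21] width=9 -> value=435 (bin 110110011); offset now 21 = byte 2 bit 5; 27 bits remain
Read 4: bits[21:27] width=6 -> value=51 (bin 110011); offset now 27 = byte 3 bit 3; 21 bits remain
Read 5: bits[27:28] width=1 -> value=1 (bin 1); offset now 28 = byte 3 bit 4; 20 bits remain
Read 6: bits[28:36] width=8 -> value=65 (bin 01000001); offset now 36 = byte 4 bit 4; 12 bits remain

Answer: 5 101 435 51 1 65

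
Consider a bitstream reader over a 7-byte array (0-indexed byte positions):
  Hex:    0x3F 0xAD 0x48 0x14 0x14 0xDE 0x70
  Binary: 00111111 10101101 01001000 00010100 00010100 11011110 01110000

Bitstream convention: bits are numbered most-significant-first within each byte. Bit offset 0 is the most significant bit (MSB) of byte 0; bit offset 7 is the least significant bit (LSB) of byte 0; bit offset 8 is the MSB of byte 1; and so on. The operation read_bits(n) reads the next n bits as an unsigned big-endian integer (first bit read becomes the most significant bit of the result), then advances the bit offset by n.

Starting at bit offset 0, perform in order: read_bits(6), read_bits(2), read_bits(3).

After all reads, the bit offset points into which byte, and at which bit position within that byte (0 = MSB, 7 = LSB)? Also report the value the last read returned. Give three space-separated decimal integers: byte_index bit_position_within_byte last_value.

Read 1: bits[0:6] width=6 -> value=15 (bin 001111); offset now 6 = byte 0 bit 6; 50 bits remain
Read 2: bits[6:8] width=2 -> value=3 (bin 11); offset now 8 = byte 1 bit 0; 48 bits remain
Read 3: bits[8:11] width=3 -> value=5 (bin 101); offset now 11 = byte 1 bit 3; 45 bits remain

Answer: 1 3 5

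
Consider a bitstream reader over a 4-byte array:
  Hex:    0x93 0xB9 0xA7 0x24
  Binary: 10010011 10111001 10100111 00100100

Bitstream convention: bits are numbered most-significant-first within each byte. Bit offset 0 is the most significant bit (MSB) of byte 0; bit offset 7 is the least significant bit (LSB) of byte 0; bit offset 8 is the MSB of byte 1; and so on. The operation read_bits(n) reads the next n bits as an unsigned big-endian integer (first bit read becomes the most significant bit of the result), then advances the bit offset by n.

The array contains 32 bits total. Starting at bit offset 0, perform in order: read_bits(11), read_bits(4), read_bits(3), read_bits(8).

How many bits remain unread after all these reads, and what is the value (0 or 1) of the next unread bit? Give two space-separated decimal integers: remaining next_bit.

Answer: 6 1

Derivation:
Read 1: bits[0:11] width=11 -> value=1181 (bin 10010011101); offset now 11 = byte 1 bit 3; 21 bits remain
Read 2: bits[11:15] width=4 -> value=12 (bin 1100); offset now 15 = byte 1 bit 7; 17 bits remain
Read 3: bits[15:18] width=3 -> value=6 (bin 110); offset now 18 = byte 2 bit 2; 14 bits remain
Read 4: bits[18:26] width=8 -> value=156 (bin 10011100); offset now 26 = byte 3 bit 2; 6 bits remain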